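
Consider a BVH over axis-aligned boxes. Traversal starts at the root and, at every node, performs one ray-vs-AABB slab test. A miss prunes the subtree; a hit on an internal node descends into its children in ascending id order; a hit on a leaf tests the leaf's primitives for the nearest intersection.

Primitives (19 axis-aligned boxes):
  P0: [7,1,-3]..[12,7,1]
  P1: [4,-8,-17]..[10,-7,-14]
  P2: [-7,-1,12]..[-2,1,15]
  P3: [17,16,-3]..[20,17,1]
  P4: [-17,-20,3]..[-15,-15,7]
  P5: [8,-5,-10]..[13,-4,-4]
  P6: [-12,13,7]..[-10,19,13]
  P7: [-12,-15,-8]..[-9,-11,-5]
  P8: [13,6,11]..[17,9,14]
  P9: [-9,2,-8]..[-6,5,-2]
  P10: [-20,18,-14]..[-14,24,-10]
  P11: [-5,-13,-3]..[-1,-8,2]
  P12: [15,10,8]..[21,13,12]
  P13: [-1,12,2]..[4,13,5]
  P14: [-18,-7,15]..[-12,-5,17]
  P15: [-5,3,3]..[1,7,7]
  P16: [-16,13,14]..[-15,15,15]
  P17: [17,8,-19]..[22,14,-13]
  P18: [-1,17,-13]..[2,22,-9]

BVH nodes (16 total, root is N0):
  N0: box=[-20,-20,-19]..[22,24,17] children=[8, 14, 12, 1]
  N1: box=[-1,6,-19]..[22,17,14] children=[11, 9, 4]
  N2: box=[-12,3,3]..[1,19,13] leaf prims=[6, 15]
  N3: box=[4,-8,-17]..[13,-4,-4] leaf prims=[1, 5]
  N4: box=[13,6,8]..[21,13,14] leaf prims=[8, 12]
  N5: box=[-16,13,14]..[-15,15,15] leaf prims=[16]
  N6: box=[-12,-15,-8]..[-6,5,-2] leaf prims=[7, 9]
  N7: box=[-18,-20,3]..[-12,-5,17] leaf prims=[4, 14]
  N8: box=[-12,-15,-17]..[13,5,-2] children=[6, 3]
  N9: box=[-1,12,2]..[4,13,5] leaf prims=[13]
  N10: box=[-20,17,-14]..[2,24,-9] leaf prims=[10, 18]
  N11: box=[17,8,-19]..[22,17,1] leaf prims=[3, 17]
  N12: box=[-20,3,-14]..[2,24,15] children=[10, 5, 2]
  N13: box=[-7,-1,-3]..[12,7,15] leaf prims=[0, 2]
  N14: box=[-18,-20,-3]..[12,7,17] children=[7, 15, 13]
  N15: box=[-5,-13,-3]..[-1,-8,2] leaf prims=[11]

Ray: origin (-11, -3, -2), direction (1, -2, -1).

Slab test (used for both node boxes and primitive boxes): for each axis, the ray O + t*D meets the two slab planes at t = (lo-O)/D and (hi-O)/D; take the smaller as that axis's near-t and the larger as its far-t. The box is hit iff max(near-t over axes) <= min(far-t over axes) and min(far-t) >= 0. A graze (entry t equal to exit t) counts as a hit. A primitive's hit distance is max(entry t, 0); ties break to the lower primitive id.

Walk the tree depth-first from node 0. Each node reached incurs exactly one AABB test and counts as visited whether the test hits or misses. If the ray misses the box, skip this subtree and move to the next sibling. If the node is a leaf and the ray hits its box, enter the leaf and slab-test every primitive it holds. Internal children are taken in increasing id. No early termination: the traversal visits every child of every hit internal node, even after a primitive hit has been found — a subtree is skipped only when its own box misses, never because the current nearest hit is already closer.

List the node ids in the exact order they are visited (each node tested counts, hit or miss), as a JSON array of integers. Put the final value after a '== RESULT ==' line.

Trace the traversal:
N0 x:[-9,33] y:[-27/2,17/2] z:[-19,17] -> hit [-9,17/2], descend [1, 8, 12, 14]
  N1 x:[10,33] y:[-10,-9/2] z:[-16,17] -> miss, prune
  N8 x:[-1,24] y:[-4,6] z:[0,15] -> hit [0,6], descend [3, 6]
    N3 x:[15,24] y:[1/2,5/2] z:[2,15] -> miss, prune
    N6 x:[-1,5] y:[-4,6] z:[0,6] -> hit [0,5] leaf, test {P7(miss), P9(miss)}
  N12 x:[-9,13] y:[-27/2,-3] z:[-17,12] -> miss, prune
  N14 x:[-7,23] y:[-5,17/2] z:[-19,1] -> hit [-5,1], descend [7, 13, 15]
    N7 x:[-7,-1] y:[1,17/2] z:[-19,-5] -> miss, prune
    N13 x:[4,23] y:[-5,-1] z:[-17,1] -> miss, prune
    N15 x:[6,10] y:[5/2,5] z:[-4,1] -> miss, prune

Summary -> nodes [0, 1, 8, 3, 6, 12, 14, 7, 13, 15]; box-tests=10; leaf-entries=1; first=miss

== RESULT ==
[0, 1, 8, 3, 6, 12, 14, 7, 13, 15]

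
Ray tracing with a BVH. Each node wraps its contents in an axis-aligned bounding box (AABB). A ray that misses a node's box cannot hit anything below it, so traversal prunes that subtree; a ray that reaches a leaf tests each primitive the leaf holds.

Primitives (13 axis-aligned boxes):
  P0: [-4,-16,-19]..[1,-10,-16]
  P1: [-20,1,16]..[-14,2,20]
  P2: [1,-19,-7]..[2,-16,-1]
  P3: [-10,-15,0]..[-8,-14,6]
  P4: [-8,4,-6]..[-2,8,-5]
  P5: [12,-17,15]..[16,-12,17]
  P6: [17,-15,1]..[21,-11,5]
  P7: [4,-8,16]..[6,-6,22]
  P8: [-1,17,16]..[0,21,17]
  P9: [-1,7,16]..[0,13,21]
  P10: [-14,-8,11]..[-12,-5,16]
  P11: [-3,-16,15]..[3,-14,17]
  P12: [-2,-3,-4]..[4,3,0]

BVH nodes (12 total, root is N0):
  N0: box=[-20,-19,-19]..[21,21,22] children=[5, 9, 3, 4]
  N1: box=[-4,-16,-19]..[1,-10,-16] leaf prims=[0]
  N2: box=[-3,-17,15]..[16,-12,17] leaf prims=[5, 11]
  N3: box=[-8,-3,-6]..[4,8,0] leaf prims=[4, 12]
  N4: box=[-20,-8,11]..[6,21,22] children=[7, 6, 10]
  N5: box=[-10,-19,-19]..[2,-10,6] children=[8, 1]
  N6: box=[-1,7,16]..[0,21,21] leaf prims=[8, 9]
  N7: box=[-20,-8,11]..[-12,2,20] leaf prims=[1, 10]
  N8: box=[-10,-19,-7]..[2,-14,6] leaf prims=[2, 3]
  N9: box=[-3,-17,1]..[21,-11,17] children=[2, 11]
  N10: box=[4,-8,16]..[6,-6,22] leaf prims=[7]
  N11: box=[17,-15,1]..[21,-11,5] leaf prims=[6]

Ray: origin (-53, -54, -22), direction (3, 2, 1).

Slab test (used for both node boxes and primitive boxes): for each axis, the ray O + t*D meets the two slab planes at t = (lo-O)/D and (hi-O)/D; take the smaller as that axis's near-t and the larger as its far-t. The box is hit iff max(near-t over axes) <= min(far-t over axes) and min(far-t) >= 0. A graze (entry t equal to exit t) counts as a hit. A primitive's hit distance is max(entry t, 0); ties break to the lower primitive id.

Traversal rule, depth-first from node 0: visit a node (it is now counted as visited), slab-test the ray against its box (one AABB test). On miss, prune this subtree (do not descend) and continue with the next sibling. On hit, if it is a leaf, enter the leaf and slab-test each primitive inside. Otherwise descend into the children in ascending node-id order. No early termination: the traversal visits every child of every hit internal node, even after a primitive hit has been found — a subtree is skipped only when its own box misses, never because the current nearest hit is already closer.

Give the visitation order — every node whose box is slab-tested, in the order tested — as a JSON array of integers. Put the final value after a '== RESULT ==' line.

Trace the traversal:
N0 x:[11,74/3] y:[35/2,75/2] z:[3,44] -> hit [35/2,74/3], descend [3, 4, 5, 9]
  N3 x:[15,19] y:[51/2,31] z:[16,22] -> miss, prune
  N4 x:[11,59/3] y:[23,75/2] z:[33,44] -> miss, prune
  N5 x:[43/3,55/3] y:[35/2,22] z:[3,28] -> hit [35/2,55/3], descend [1, 8]
    N1 x:[49/3,18] y:[19,22] z:[3,6] -> miss, prune
    N8 x:[43/3,55/3] y:[35/2,20] z:[15,28] -> hit [35/2,55/3] leaf, test {P2@t=18, P3(miss)}
  N9 x:[50/3,74/3] y:[37/2,43/2] z:[23,39] -> miss, prune

Visited [0, 3, 4, 5, 1, 8, 9]. Tests: 7 box, 1 leaf. Nearest: P2.

== RESULT ==
[0, 3, 4, 5, 1, 8, 9]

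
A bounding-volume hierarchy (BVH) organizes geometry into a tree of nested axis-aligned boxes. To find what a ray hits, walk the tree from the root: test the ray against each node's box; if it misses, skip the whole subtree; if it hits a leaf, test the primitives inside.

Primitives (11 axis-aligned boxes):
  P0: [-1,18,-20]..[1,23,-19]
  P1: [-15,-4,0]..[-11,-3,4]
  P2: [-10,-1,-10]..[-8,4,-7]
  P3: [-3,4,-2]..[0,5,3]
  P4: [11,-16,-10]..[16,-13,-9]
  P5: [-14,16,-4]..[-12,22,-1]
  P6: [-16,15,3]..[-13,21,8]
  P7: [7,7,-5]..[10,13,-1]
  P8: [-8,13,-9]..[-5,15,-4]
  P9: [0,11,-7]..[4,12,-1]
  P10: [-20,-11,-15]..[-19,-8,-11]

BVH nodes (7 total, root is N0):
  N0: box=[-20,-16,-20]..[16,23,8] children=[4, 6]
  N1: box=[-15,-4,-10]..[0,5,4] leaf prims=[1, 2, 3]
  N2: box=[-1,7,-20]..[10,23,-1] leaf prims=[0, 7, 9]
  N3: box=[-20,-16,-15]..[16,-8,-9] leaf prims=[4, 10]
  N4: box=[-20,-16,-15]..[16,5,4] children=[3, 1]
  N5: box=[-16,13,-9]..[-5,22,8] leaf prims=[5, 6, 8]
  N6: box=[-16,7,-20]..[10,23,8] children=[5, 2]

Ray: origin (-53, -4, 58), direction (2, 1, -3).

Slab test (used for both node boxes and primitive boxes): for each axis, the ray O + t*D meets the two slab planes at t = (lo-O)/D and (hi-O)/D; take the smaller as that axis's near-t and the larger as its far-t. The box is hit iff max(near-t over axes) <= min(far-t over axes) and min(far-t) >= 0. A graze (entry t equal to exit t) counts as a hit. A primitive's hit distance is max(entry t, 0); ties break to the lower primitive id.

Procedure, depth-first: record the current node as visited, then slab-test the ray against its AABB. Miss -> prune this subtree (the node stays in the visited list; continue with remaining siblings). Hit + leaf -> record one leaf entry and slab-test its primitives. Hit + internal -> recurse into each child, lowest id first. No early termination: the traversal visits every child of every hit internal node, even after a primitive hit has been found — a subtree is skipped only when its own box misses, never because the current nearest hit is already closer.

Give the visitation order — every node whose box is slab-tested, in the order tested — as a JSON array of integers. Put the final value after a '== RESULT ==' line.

Traverse from the root:
N0 x:[33/2,69/2] y:[-12,27] z:[50/3,26] -> hit [50/3,26], descend [4, 6]
  N4 x:[33/2,69/2] y:[-12,9] z:[18,73/3] -> miss, prune
  N6 x:[37/2,63/2] y:[11,27] z:[50/3,26] -> hit [37/2,26], descend [2, 5]
    N2 x:[26,63/2] y:[11,27] z:[59/3,26] -> hit [26,26] leaf, test {P0@t=26, P7(miss), P9(miss)}
    N5 x:[37/2,24] y:[17,26] z:[50/3,67/3] -> hit [37/2,67/3] leaf, test {P5@t=20, P6(miss), P8(miss)}

Visited [0, 4, 6, 2, 5]. Tests: 5 box, 2 leaf. Nearest: P5.

== RESULT ==
[0, 4, 6, 2, 5]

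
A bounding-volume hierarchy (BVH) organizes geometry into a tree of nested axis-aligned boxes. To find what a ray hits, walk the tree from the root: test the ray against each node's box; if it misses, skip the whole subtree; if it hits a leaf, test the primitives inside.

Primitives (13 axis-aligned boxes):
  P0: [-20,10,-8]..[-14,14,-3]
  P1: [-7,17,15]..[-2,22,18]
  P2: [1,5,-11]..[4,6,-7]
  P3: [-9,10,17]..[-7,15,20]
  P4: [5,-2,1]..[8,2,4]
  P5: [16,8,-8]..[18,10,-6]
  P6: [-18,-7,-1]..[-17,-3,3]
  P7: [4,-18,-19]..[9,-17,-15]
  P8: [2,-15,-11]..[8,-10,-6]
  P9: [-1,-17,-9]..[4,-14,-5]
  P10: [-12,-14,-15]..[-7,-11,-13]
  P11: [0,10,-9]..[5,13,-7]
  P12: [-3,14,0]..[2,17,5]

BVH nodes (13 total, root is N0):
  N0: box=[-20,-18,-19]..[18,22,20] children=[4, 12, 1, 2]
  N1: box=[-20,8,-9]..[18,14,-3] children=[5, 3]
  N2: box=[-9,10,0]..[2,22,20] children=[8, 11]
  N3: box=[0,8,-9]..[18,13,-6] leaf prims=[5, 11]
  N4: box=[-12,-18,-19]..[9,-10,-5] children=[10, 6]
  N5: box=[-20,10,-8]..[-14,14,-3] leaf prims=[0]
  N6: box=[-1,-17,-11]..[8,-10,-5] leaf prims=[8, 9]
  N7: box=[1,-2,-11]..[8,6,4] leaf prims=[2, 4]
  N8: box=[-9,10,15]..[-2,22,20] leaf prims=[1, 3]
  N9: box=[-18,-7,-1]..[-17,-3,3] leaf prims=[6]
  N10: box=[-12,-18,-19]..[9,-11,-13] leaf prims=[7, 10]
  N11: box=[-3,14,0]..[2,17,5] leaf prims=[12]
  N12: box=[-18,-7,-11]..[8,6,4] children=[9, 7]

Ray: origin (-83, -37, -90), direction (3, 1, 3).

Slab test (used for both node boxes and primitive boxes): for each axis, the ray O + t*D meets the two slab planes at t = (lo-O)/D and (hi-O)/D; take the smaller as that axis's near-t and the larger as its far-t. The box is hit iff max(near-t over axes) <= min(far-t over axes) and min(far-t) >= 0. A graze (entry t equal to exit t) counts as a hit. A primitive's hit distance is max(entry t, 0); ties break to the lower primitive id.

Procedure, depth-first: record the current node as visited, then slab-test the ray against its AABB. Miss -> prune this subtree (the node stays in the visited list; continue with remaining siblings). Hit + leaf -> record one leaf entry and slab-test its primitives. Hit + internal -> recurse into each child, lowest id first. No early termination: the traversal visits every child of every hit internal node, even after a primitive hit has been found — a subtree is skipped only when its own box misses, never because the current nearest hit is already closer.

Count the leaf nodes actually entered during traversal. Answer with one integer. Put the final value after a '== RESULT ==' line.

Trace the traversal:
N0 x:[21,101/3] y:[19,59] z:[71/3,110/3] -> hit [71/3,101/3], descend [1, 2, 4, 12]
  N1 x:[21,101/3] y:[45,51] z:[27,29] -> miss, prune
  N2 x:[74/3,85/3] y:[47,59] z:[30,110/3] -> miss, prune
  N4 x:[71/3,92/3] y:[19,27] z:[71/3,85/3] -> hit [71/3,27], descend [6, 10]
    N6 x:[82/3,91/3] y:[20,27] z:[79/3,85/3] -> miss, prune
    N10 x:[71/3,92/3] y:[19,26] z:[71/3,77/3] -> hit [71/3,77/3] leaf, test {P7(miss), P10@t=25}
  N12 x:[65/3,91/3] y:[30,43] z:[79/3,94/3] -> hit [30,91/3], descend [7, 9]
    N7 x:[28,91/3] y:[35,43] z:[79/3,94/3] -> miss, prune
    N9 x:[65/3,22] y:[30,34] z:[89/3,31] -> miss, prune

Summary -> nodes [0, 1, 2, 4, 6, 10, 12, 7, 9]; box-tests=9; leaf-entries=1; first=P10

== RESULT ==
1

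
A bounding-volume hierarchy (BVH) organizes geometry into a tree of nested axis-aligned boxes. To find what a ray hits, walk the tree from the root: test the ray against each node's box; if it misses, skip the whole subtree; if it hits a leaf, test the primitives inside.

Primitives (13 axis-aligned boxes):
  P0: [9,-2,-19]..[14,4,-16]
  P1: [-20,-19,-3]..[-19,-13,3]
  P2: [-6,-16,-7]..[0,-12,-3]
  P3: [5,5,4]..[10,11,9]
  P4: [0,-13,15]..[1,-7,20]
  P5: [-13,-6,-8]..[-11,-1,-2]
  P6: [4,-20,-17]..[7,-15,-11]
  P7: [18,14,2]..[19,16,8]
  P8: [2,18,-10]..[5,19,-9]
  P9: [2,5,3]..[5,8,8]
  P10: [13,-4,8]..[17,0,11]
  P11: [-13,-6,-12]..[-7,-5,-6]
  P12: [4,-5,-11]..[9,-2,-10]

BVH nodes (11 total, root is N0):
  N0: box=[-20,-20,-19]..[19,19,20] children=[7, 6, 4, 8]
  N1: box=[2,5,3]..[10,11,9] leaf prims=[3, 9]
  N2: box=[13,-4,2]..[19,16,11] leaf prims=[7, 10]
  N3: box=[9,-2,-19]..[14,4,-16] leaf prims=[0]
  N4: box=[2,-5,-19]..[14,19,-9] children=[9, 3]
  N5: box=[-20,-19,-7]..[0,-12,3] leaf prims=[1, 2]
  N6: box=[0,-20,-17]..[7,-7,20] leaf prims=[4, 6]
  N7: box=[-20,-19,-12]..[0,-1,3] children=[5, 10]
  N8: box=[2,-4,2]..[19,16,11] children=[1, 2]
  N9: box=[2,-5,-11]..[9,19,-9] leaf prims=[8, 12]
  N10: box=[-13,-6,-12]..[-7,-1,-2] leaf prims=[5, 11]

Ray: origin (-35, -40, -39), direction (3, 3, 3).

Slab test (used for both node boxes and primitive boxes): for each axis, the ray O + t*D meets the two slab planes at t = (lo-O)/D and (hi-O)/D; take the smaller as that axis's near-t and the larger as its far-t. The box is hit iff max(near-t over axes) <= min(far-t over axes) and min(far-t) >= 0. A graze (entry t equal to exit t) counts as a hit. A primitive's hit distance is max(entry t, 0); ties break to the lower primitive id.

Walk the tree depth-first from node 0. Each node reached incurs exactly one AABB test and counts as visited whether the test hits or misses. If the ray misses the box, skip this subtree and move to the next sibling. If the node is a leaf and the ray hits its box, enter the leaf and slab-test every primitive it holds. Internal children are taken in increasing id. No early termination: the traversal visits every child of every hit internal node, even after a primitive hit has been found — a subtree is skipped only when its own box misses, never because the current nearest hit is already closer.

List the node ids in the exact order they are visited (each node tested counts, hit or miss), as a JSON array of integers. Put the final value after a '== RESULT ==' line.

Traverse from the root:
N0 x:[5,18] y:[20/3,59/3] z:[20/3,59/3] -> hit [20/3,18], descend [4, 6, 7, 8]
  N4 x:[37/3,49/3] y:[35/3,59/3] z:[20/3,10] -> miss, prune
  N6 x:[35/3,14] y:[20/3,11] z:[22/3,59/3] -> miss, prune
  N7 x:[5,35/3] y:[7,13] z:[9,14] -> hit [9,35/3], descend [5, 10]
    N5 x:[5,35/3] y:[7,28/3] z:[32/3,14] -> miss, prune
    N10 x:[22/3,28/3] y:[34/3,13] z:[9,37/3] -> miss, prune
  N8 x:[37/3,18] y:[12,56/3] z:[41/3,50/3] -> hit [41/3,50/3], descend [1, 2]
    N1 x:[37/3,15] y:[15,17] z:[14,16] -> hit [15,15] leaf, test {P3@t=15, P9(miss)}
    N2 x:[16,18] y:[12,56/3] z:[41/3,50/3] -> hit [16,50/3] leaf, test {P7(miss), P10(miss)}

Summary -> nodes [0, 4, 6, 7, 5, 10, 8, 1, 2]; box-tests=9; leaf-entries=2; first=P3

== RESULT ==
[0, 4, 6, 7, 5, 10, 8, 1, 2]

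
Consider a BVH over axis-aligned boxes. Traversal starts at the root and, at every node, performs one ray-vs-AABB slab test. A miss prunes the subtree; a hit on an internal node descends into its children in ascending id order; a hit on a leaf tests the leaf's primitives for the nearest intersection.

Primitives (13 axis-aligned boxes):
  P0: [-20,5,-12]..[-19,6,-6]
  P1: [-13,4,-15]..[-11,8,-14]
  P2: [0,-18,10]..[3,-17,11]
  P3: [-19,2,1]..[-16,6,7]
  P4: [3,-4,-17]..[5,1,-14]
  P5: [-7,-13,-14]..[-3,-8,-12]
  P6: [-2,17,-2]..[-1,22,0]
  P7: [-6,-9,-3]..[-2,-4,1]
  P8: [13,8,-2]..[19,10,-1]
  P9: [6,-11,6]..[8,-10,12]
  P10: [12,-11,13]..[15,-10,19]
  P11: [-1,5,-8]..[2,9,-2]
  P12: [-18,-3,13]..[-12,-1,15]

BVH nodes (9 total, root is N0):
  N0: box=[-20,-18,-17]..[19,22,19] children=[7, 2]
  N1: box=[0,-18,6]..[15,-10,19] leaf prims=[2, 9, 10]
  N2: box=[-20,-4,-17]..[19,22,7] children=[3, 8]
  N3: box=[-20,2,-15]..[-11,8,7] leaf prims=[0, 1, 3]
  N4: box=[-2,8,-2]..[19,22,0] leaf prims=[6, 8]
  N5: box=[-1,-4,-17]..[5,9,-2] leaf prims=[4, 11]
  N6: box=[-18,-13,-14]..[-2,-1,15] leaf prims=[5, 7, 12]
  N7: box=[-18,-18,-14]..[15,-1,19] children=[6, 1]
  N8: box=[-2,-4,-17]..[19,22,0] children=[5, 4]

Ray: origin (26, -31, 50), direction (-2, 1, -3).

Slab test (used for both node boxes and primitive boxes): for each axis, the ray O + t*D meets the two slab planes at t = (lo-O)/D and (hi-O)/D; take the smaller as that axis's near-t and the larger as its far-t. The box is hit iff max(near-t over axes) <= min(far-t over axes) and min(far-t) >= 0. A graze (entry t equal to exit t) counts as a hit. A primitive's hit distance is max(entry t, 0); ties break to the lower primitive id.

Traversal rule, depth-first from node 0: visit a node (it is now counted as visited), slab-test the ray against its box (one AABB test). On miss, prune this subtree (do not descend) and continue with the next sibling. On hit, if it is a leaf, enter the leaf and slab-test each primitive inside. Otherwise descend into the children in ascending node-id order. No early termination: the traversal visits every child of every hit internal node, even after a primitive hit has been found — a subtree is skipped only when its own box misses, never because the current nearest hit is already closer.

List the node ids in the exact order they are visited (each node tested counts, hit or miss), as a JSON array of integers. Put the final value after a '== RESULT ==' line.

Walk:
N0 x:[7/2,23] y:[13,53] z:[31/3,67/3] -> hit [13,67/3], descend [2, 7]
  N2 x:[7/2,23] y:[27,53] z:[43/3,67/3] -> miss, prune
  N7 x:[11/2,22] y:[13,30] z:[31/3,64/3] -> hit [13,64/3], descend [1, 6]
    N1 x:[11/2,13] y:[13,21] z:[31/3,44/3] -> hit [13,13] leaf, test {P2@t=13, P9(miss), P10(miss)}
    N6 x:[14,22] y:[18,30] z:[35/3,64/3] -> hit [18,64/3] leaf, test {P5(miss), P7(miss), P12(miss)}

5 AABB tests over nodes [0, 2, 7, 1, 6]; 2 leaves entered; closest P2.

== RESULT ==
[0, 2, 7, 1, 6]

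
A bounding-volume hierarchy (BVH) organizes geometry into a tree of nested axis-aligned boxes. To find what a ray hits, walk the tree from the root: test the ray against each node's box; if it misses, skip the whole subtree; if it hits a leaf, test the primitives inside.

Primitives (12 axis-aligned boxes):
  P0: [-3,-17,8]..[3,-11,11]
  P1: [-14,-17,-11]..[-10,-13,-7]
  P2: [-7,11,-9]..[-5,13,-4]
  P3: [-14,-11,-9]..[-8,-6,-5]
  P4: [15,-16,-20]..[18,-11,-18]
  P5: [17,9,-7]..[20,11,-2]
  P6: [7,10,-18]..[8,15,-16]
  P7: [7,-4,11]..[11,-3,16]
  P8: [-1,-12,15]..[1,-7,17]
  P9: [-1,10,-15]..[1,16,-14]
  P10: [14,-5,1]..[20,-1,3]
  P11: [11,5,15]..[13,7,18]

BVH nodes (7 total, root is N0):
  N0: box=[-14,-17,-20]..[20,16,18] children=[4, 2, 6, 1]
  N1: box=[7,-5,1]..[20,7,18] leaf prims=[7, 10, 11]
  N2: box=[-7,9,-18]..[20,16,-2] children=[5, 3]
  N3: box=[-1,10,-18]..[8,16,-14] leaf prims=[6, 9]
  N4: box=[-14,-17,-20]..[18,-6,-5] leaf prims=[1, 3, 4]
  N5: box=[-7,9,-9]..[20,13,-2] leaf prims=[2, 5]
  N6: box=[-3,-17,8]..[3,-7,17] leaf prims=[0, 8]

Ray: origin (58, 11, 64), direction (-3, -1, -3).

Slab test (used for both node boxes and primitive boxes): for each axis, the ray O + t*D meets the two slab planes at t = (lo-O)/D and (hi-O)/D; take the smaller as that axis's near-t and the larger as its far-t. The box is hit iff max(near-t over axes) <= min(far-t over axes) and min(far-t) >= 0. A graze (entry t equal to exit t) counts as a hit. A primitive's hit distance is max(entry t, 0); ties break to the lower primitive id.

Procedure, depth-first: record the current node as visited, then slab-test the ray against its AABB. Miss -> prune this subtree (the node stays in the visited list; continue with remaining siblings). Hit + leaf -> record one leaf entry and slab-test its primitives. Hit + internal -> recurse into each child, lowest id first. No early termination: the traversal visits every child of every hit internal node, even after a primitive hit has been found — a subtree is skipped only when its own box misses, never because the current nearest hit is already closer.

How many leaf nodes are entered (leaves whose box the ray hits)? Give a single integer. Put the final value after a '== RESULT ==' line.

Traverse from the root:
N0 x:[38/3,24] y:[-5,28] z:[46/3,28] -> hit [46/3,24], descend [1, 2, 4, 6]
  N1 x:[38/3,17] y:[4,16] z:[46/3,21] -> hit [46/3,16] leaf, test {P7(miss), P10(miss), P11(miss)}
  N2 x:[38/3,65/3] y:[-5,2] z:[22,82/3] -> miss, prune
  N4 x:[40/3,24] y:[17,28] z:[23,28] -> hit [23,24] leaf, test {P1@t=24, P3(miss), P4(miss)}
  N6 x:[55/3,61/3] y:[18,28] z:[47/3,56/3] -> hit [55/3,56/3] leaf, test {P0(miss), P8(miss)}

Visited [0, 1, 2, 4, 6]. Tests: 5 box, 3 leaf. Nearest: P1.

== RESULT ==
3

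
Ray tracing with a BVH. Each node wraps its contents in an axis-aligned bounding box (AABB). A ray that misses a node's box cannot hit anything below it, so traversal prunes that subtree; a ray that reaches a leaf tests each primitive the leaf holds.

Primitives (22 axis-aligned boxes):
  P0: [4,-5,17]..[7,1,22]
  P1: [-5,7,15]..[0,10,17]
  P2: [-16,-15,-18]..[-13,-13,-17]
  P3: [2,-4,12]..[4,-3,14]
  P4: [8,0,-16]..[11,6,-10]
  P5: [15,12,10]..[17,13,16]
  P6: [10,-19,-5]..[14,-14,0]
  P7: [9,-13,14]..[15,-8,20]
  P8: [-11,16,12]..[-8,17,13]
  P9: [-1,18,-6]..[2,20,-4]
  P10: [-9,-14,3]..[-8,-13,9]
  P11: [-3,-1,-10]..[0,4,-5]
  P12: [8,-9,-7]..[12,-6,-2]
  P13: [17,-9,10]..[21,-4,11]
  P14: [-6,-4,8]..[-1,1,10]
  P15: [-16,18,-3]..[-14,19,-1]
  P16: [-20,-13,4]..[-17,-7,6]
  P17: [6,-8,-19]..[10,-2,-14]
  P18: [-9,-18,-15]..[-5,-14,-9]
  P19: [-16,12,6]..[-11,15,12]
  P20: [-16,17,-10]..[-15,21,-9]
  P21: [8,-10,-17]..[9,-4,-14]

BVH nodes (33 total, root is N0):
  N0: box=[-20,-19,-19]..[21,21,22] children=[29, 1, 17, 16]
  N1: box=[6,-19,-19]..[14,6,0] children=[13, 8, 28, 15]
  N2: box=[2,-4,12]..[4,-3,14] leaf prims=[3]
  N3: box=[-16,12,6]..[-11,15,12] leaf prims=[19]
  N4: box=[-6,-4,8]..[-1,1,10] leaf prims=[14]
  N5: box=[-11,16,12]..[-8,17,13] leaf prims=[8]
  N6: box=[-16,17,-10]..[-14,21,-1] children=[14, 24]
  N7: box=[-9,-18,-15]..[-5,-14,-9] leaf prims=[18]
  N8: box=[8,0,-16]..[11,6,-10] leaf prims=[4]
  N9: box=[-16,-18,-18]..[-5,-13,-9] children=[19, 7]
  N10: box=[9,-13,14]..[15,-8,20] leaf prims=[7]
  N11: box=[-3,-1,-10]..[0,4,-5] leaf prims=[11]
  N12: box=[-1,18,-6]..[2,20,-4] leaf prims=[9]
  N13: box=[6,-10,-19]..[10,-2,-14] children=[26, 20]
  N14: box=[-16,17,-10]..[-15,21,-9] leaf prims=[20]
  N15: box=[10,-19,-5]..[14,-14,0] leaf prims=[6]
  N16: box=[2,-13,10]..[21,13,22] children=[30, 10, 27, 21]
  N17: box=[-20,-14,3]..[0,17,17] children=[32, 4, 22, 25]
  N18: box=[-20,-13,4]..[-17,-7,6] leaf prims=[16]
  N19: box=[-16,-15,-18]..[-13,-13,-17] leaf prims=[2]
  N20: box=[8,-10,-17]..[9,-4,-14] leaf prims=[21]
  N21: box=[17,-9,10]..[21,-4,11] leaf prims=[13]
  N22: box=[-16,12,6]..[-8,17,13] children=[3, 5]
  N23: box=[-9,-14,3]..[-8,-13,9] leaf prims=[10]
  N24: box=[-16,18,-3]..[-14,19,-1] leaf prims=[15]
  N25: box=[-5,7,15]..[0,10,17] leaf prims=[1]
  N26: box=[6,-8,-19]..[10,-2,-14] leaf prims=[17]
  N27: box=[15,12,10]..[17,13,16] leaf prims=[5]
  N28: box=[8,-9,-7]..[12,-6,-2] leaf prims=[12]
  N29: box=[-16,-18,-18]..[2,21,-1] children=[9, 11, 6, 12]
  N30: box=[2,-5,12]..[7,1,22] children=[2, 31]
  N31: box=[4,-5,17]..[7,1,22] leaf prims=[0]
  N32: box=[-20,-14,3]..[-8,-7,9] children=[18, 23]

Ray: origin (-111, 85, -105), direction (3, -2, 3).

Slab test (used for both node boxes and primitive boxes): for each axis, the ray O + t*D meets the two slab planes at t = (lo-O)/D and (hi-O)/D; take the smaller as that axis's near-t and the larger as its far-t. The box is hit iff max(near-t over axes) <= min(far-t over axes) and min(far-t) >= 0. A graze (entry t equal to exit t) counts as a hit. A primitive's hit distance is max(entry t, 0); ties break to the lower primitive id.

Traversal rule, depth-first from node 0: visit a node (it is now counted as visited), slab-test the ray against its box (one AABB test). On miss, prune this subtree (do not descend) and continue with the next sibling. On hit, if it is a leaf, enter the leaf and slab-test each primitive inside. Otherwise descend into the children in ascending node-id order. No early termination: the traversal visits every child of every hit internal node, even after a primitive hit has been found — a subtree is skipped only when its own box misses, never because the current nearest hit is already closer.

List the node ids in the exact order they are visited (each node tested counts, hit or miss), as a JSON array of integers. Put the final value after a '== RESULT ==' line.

Walk:
N0 x:[91/3,44] y:[32,52] z:[86/3,127/3] -> hit [32,127/3], descend [1, 16, 17, 29]
  N1 x:[39,125/3] y:[79/2,52] z:[86/3,35] -> miss, prune
  N16 x:[113/3,44] y:[36,49] z:[115/3,127/3] -> hit [115/3,127/3], descend [10, 21, 27, 30]
    N10 x:[40,42] y:[93/2,49] z:[119/3,125/3] -> miss, prune
    N21 x:[128/3,44] y:[89/2,47] z:[115/3,116/3] -> miss, prune
    N27 x:[42,128/3] y:[36,73/2] z:[115/3,121/3] -> miss, prune
    N30 x:[113/3,118/3] y:[42,45] z:[39,127/3] -> miss, prune
  N17 x:[91/3,37] y:[34,99/2] z:[36,122/3] -> hit [36,37], descend [4, 22, 25, 32]
    N4 x:[35,110/3] y:[42,89/2] z:[113/3,115/3] -> miss, prune
    N22 x:[95/3,103/3] y:[34,73/2] z:[37,118/3] -> miss, prune
    N25 x:[106/3,37] y:[75/2,39] z:[40,122/3] -> miss, prune
    N32 x:[91/3,103/3] y:[46,99/2] z:[36,38] -> miss, prune
  N29 x:[95/3,113/3] y:[32,103/2] z:[29,104/3] -> hit [32,104/3], descend [6, 9, 11, 12]
    N6 x:[95/3,97/3] y:[32,34] z:[95/3,104/3] -> hit [32,97/3], descend [14, 24]
      N14 x:[95/3,32] y:[32,34] z:[95/3,32] -> hit [32,32] leaf, test {P20@t=32}
      N24 x:[95/3,97/3] y:[33,67/2] z:[34,104/3] -> miss, prune
    N9 x:[95/3,106/3] y:[49,103/2] z:[29,32] -> miss, prune
    N11 x:[36,37] y:[81/2,43] z:[95/3,100/3] -> miss, prune
    N12 x:[110/3,113/3] y:[65/2,67/2] z:[33,101/3] -> miss, prune

order=[0, 1, 16, 10, 21, 27, 30, 17, 4, 22, 25, 32, 29, 6, 14, 24, 9, 11, 12]  |boxes|=19  |leaves|=1  hit=P20

== RESULT ==
[0, 1, 16, 10, 21, 27, 30, 17, 4, 22, 25, 32, 29, 6, 14, 24, 9, 11, 12]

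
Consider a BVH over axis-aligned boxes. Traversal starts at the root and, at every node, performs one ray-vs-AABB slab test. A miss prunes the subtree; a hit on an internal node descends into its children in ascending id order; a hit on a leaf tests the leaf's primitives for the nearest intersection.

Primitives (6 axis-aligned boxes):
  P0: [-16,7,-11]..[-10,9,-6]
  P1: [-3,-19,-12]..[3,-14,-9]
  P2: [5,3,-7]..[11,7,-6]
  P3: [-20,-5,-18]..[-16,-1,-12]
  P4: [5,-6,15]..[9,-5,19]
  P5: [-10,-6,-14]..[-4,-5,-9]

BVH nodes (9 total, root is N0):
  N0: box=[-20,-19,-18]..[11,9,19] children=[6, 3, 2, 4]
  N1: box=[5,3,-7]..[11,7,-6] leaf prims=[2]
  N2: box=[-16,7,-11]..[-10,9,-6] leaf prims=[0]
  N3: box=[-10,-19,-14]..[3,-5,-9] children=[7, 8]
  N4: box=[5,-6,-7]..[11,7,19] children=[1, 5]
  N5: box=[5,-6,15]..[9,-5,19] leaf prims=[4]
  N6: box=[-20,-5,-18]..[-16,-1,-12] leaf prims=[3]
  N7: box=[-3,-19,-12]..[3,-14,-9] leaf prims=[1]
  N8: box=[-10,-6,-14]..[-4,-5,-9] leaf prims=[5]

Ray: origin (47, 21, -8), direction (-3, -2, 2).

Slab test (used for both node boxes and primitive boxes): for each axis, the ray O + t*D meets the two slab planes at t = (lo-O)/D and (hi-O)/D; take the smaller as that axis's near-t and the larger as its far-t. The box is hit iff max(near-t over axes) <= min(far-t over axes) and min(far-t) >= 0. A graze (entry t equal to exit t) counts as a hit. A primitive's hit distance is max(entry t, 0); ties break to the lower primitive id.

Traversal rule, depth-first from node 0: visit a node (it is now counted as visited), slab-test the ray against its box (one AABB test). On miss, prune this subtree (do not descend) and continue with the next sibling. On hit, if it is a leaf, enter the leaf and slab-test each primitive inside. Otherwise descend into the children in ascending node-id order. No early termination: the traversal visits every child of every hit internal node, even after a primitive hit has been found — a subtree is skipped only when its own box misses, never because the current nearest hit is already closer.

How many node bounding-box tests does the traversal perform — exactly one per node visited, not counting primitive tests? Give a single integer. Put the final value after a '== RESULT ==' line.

Traverse from the root:
N0 x:[12,67/3] y:[6,20] z:[-5,27/2] -> hit [12,27/2], descend [2, 3, 4, 6]
  N2 x:[19,21] y:[6,7] z:[-3/2,1] -> miss, prune
  N3 x:[44/3,19] y:[13,20] z:[-3,-1/2] -> miss, prune
  N4 x:[12,14] y:[7,27/2] z:[1/2,27/2] -> hit [12,27/2], descend [1, 5]
    N1 x:[12,14] y:[7,9] z:[1/2,1] -> miss, prune
    N5 x:[38/3,14] y:[13,27/2] z:[23/2,27/2] -> hit [13,27/2] leaf, test {P4@t=13}
  N6 x:[21,67/3] y:[11,13] z:[-5,-2] -> miss, prune

order=[0, 2, 3, 4, 1, 5, 6]  |boxes|=7  |leaves|=1  hit=P4

== RESULT ==
7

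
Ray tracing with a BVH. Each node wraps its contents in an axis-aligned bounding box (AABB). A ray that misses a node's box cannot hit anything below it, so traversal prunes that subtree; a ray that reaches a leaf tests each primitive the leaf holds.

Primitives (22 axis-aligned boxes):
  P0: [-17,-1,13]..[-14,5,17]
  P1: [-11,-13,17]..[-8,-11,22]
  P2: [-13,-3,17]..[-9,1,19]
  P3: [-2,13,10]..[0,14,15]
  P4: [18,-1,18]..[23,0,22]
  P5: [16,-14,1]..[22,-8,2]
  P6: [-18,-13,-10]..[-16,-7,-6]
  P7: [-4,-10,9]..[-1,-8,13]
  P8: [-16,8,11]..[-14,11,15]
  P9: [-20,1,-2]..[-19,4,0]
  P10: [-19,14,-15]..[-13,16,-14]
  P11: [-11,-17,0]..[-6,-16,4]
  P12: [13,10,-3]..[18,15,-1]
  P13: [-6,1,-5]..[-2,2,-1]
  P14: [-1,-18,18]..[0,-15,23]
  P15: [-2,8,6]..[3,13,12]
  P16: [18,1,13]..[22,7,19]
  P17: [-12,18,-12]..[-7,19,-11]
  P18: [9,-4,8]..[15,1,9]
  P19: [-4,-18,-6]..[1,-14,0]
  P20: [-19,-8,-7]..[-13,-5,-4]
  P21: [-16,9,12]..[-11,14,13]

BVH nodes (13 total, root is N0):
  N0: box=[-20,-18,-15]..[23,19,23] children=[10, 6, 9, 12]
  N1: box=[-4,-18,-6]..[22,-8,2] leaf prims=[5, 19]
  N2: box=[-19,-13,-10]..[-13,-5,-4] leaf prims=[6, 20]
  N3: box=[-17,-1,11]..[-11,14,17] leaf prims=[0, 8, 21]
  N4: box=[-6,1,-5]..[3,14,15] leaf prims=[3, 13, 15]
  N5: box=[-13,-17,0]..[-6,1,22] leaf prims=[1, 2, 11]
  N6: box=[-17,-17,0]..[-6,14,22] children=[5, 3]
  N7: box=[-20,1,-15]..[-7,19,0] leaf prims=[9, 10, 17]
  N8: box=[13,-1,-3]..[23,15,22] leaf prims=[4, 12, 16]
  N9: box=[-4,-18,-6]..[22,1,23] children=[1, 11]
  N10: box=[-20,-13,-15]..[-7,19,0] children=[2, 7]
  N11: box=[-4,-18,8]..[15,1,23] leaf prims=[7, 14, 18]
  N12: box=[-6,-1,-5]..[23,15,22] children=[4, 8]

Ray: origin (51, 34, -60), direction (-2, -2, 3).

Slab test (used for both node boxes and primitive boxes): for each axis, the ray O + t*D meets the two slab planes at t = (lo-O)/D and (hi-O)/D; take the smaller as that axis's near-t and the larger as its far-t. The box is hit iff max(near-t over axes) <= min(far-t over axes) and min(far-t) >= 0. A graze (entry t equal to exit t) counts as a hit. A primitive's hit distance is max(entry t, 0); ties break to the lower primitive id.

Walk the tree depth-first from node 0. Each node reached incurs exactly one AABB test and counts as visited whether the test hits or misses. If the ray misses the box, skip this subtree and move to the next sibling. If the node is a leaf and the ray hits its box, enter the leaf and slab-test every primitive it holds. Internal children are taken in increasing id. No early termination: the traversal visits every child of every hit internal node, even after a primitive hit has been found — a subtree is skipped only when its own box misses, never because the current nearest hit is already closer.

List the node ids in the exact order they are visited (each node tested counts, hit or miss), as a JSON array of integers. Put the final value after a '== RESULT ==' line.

Trace the traversal:
N0 x:[14,71/2] y:[15/2,26] z:[15,83/3] -> hit [15,26], descend [6, 9, 10, 12]
  N6 x:[57/2,34] y:[10,51/2] z:[20,82/3] -> miss, prune
  N9 x:[29/2,55/2] y:[33/2,26] z:[18,83/3] -> hit [18,26], descend [1, 11]
    N1 x:[29/2,55/2] y:[21,26] z:[18,62/3] -> miss, prune
    N11 x:[18,55/2] y:[33/2,26] z:[68/3,83/3] -> hit [68/3,26] leaf, test {P7(miss), P14@t=26, P18(miss)}
  N10 x:[29,71/2] y:[15/2,47/2] z:[15,20] -> miss, prune
  N12 x:[14,57/2] y:[19/2,35/2] z:[55/3,82/3] -> miss, prune

7 AABB tests over nodes [0, 6, 9, 1, 11, 10, 12]; 1 leaf entered; closest P14.

== RESULT ==
[0, 6, 9, 1, 11, 10, 12]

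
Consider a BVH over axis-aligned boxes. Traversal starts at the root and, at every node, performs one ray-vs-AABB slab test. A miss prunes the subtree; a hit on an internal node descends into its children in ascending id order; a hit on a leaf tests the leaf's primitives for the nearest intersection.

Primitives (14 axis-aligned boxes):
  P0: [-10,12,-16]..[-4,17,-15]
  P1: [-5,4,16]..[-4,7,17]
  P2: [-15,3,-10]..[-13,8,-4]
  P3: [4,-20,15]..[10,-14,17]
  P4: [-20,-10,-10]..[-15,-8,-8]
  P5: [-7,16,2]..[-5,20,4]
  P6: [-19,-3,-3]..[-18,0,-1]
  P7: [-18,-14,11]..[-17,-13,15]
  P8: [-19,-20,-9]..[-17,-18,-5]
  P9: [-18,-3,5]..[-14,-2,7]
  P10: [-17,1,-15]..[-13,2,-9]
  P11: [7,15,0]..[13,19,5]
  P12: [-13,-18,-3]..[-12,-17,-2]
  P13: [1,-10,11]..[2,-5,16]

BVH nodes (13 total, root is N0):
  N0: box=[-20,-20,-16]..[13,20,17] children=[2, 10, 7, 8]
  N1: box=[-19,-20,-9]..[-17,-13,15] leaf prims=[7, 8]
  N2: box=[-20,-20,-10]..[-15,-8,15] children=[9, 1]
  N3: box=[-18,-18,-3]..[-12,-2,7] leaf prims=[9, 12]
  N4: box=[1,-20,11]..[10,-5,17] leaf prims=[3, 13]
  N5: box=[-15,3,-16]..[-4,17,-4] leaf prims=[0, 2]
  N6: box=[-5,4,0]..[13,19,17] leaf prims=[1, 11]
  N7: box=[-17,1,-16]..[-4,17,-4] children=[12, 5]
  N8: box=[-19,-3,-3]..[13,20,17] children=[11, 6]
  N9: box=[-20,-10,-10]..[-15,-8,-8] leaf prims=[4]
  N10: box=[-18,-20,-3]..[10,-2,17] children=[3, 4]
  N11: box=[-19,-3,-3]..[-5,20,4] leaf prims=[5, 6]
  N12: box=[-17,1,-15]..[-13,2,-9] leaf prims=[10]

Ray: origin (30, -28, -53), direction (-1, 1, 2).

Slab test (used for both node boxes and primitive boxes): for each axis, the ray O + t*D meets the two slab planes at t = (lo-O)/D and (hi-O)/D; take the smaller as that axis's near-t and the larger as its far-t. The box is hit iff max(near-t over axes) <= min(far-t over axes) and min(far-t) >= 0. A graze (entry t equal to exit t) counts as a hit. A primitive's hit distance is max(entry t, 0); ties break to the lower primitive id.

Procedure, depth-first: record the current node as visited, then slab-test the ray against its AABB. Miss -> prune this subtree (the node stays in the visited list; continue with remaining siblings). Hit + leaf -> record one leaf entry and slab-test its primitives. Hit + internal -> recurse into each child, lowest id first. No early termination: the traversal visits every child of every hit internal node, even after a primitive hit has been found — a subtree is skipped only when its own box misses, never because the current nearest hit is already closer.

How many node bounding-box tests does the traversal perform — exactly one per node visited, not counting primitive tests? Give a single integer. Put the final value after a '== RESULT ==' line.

Traverse from the root:
N0 x:[17,50] y:[8,48] z:[37/2,35] -> hit [37/2,35], descend [2, 7, 8, 10]
  N2 x:[45,50] y:[8,20] z:[43/2,34] -> miss, prune
  N7 x:[34,47] y:[29,45] z:[37/2,49/2] -> miss, prune
  N8 x:[17,49] y:[25,48] z:[25,35] -> hit [25,35], descend [6, 11]
    N6 x:[17,35] y:[32,47] z:[53/2,35] -> hit [32,35] leaf, test {P1@t=69/2, P11(miss)}
    N11 x:[35,49] y:[25,48] z:[25,57/2] -> miss, prune
  N10 x:[20,48] y:[8,26] z:[25,35] -> hit [25,26], descend [3, 4]
    N3 x:[42,48] y:[10,26] z:[25,30] -> miss, prune
    N4 x:[20,29] y:[8,23] z:[32,35] -> miss, prune

9 AABB tests over nodes [0, 2, 7, 8, 6, 11, 10, 3, 4]; 1 leaf entered; closest P1.

== RESULT ==
9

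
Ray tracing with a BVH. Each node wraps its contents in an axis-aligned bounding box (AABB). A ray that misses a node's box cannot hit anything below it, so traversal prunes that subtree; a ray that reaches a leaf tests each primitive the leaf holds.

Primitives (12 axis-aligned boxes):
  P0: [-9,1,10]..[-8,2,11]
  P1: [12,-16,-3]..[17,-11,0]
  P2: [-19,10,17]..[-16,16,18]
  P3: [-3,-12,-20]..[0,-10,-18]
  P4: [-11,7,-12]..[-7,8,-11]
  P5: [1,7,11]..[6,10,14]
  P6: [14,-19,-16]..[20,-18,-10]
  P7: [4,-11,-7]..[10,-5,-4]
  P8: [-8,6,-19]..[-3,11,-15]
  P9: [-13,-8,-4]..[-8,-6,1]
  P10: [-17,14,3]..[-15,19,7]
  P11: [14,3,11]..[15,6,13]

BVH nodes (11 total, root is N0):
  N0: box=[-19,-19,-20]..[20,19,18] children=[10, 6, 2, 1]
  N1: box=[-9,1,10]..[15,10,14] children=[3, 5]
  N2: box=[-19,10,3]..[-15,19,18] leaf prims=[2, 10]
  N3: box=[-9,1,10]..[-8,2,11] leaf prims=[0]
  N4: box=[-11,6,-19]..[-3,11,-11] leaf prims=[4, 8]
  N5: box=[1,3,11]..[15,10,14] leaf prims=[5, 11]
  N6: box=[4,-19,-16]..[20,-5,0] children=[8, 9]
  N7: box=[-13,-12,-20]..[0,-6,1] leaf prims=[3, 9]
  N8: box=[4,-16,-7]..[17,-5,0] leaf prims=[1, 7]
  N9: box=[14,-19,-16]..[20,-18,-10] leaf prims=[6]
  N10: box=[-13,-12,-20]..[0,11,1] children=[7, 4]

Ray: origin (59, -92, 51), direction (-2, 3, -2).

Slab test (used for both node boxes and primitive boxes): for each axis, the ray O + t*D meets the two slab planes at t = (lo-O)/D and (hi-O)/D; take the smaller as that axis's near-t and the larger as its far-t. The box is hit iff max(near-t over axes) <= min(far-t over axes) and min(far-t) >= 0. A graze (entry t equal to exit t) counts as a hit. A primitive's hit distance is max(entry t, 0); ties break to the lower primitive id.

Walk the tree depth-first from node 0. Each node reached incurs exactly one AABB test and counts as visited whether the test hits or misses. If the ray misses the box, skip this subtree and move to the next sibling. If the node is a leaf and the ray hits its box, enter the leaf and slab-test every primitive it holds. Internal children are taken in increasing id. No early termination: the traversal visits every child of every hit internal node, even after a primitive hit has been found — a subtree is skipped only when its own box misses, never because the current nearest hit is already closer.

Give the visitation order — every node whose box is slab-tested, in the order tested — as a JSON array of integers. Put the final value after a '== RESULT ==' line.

Trace the traversal:
N0 x:[39/2,39] y:[73/3,37] z:[33/2,71/2] -> hit [73/3,71/2], descend [1, 2, 6, 10]
  N1 x:[22,34] y:[31,34] z:[37/2,41/2] -> miss, prune
  N2 x:[37,39] y:[34,37] z:[33/2,24] -> miss, prune
  N6 x:[39/2,55/2] y:[73/3,29] z:[51/2,67/2] -> hit [51/2,55/2], descend [8, 9]
    N8 x:[21,55/2] y:[76/3,29] z:[51/2,29] -> hit [51/2,55/2] leaf, test {P1(miss), P7@t=55/2}
    N9 x:[39/2,45/2] y:[73/3,74/3] z:[61/2,67/2] -> miss, prune
  N10 x:[59/2,36] y:[80/3,103/3] z:[25,71/2] -> hit [59/2,103/3], descend [4, 7]
    N4 x:[31,35] y:[98/3,103/3] z:[31,35] -> hit [98/3,103/3] leaf, test {P4(miss), P8@t=33}
    N7 x:[59/2,36] y:[80/3,86/3] z:[25,71/2] -> miss, prune

Summary -> nodes [0, 1, 2, 6, 8, 9, 10, 4, 7]; box-tests=9; leaf-entries=2; first=P7

== RESULT ==
[0, 1, 2, 6, 8, 9, 10, 4, 7]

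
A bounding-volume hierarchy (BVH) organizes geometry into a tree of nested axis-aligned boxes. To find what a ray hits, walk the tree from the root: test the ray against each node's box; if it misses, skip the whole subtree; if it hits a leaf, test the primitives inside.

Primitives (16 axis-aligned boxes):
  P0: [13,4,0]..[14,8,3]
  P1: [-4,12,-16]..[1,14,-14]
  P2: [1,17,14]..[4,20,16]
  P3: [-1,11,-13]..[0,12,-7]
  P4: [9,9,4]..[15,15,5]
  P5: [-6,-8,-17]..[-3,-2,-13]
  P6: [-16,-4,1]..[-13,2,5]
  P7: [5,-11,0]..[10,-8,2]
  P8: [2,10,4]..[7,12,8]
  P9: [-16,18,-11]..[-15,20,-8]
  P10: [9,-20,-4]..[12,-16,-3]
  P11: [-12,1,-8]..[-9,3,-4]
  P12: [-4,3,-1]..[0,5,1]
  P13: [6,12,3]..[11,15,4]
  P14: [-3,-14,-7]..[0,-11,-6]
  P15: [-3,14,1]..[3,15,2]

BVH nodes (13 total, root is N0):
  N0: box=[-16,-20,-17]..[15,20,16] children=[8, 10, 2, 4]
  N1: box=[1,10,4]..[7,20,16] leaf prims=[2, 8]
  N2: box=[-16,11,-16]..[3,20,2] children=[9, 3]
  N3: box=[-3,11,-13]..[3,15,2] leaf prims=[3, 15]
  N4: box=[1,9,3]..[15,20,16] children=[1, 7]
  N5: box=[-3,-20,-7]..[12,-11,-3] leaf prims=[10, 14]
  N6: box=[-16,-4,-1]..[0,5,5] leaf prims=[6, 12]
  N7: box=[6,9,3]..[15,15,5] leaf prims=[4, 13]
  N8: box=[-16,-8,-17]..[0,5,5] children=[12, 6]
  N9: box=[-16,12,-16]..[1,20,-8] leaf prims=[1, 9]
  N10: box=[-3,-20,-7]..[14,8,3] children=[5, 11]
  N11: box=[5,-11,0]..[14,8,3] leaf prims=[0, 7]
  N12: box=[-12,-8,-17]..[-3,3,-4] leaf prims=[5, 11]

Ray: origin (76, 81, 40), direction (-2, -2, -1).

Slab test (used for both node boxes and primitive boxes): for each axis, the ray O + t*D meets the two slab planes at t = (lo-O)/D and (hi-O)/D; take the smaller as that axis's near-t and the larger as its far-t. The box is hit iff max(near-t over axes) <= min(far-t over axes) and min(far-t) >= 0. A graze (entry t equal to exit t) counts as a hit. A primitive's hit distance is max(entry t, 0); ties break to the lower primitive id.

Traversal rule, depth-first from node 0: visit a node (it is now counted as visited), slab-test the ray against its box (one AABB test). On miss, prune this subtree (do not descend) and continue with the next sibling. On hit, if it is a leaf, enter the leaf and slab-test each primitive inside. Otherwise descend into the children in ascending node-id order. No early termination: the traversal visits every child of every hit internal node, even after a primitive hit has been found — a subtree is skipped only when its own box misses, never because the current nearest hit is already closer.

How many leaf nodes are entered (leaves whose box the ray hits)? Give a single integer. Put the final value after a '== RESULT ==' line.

Traverse from the root:
N0 x:[61/2,46] y:[61/2,101/2] z:[24,57] -> hit [61/2,46], descend [2, 4, 8, 10]
  N2 x:[73/2,46] y:[61/2,35] z:[38,56] -> miss, prune
  N4 x:[61/2,75/2] y:[61/2,36] z:[24,37] -> hit [61/2,36], descend [1, 7]
    N1 x:[69/2,75/2] y:[61/2,71/2] z:[24,36] -> hit [69/2,71/2] leaf, test {P2(miss), P8@t=69/2}
    N7 x:[61/2,35] y:[33,36] z:[35,37] -> hit [35,35] leaf, test {P4(miss), P13(miss)}
  N8 x:[38,46] y:[38,89/2] z:[35,57] -> hit [38,89/2], descend [6, 12]
    N6 x:[38,46] y:[38,85/2] z:[35,41] -> hit [38,41] leaf, test {P6(miss), P12@t=39}
    N12 x:[79/2,44] y:[39,89/2] z:[44,57] -> hit [44,44] leaf, test {P5(miss), P11(miss)}
  N10 x:[31,79/2] y:[73/2,101/2] z:[37,47] -> hit [37,79/2], descend [5, 11]
    N5 x:[32,79/2] y:[46,101/2] z:[43,47] -> miss, prune
    N11 x:[31,71/2] y:[73/2,46] z:[37,40] -> miss, prune

11 AABB tests over nodes [0, 2, 4, 1, 7, 8, 6, 12, 10, 5, 11]; 4 leaves entered; closest P8.

== RESULT ==
4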